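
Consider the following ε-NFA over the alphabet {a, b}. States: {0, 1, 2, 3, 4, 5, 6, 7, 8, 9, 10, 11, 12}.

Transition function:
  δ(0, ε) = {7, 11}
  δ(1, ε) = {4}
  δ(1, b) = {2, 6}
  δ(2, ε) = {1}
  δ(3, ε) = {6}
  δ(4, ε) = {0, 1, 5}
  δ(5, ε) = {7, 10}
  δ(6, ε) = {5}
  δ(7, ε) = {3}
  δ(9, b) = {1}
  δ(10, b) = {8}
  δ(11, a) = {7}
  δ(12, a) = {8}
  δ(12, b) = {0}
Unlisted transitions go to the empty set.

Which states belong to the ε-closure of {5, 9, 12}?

{3, 5, 6, 7, 9, 10, 12}

Start with {5, 9, 12}.
From 5 via ε: add 7, 10.
From 7 via ε: add 3.
From 3 via ε: add 6.
No new states can be added; the closed set is {3, 5, 6, 7, 9, 10, 12}.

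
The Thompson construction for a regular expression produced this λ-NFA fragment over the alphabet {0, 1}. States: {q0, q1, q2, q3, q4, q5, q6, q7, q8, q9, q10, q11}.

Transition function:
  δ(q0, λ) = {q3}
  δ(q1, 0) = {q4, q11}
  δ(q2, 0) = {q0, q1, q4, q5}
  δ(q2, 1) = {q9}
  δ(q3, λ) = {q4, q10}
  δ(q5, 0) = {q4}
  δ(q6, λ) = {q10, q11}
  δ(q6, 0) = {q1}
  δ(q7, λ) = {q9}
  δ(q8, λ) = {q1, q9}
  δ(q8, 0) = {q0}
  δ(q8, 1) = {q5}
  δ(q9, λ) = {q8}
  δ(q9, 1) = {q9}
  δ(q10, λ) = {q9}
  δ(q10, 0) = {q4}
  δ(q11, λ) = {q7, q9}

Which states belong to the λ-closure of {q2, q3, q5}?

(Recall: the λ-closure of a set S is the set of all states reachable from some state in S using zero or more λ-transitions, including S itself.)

{q1, q2, q3, q4, q5, q8, q9, q10}

Start with {q2, q3, q5}.
From q3 via λ: add q4, q10.
From q10 via λ: add q9.
From q9 via λ: add q8.
From q8 via λ: add q1.
No new states can be added; the closed set is {q1, q2, q3, q4, q5, q8, q9, q10}.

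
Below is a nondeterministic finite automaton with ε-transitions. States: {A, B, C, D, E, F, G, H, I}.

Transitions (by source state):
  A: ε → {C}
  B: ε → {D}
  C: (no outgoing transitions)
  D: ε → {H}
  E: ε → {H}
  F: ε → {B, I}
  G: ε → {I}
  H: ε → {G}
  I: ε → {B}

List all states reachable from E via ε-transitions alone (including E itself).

{B, D, E, G, H, I}

Start with {E}.
From E via ε: add H.
From H via ε: add G.
From G via ε: add I.
From I via ε: add B.
From B via ε: add D.
No new states can be added; the closed set is {B, D, E, G, H, I}.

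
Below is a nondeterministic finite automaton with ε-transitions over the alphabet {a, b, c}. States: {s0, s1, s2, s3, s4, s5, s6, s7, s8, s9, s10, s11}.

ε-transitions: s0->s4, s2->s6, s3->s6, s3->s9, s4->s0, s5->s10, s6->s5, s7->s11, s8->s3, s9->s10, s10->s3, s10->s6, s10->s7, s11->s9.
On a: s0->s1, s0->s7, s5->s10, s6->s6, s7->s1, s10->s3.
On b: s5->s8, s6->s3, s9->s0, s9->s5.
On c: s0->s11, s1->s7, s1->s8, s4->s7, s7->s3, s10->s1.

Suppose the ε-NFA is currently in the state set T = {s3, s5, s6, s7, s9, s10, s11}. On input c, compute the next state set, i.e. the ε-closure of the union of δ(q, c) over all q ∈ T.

s7 on c → {s3}.
s10 on c → {s1}.
No c-transition from s3, s5, s6, s9, s11.
Union after reading c: {s1, s3}.
Now take the ε-closure:
From s3 via ε: add s6, s9.
From s6 via ε: add s5.
From s9 via ε: add s10.
From s10 via ε: add s7.
From s7 via ε: add s11.
No new states can be added; the closed set is {s1, s3, s5, s6, s7, s9, s10, s11}.

{s1, s3, s5, s6, s7, s9, s10, s11}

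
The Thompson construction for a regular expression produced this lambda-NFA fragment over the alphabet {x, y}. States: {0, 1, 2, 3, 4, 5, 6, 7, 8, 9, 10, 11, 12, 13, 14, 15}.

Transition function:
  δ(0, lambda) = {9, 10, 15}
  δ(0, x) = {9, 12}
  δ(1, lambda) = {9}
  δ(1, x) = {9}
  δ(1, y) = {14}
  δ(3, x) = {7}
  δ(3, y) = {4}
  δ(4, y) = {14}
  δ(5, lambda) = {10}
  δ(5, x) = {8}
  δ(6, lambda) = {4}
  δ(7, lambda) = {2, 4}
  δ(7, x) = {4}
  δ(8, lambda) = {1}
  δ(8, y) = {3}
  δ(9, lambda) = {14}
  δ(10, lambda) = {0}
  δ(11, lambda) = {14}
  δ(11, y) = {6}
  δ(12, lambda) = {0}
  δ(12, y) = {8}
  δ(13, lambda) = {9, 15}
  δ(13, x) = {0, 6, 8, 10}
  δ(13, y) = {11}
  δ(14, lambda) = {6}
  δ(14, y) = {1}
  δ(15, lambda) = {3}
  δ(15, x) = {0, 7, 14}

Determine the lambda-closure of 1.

{1, 4, 6, 9, 14}

Start with {1}.
From 1 via lambda: add 9.
From 9 via lambda: add 14.
From 14 via lambda: add 6.
From 6 via lambda: add 4.
No new states can be added; the closed set is {1, 4, 6, 9, 14}.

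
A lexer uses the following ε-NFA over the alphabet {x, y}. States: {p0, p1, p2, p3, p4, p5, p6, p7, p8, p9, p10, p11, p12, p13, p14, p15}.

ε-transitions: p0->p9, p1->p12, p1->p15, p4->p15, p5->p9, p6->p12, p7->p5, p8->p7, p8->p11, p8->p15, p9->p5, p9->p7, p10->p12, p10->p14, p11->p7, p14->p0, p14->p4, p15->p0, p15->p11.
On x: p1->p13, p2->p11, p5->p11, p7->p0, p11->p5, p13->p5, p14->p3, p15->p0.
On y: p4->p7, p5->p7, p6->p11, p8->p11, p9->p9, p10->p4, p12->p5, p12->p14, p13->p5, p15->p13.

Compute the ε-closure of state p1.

Start with {p1}.
From p1 via ε: add p12, p15.
From p15 via ε: add p0, p11.
From p0 via ε: add p9.
From p11 via ε: add p7.
From p7 via ε: add p5.
No new states can be added; the closed set is {p0, p1, p5, p7, p9, p11, p12, p15}.

{p0, p1, p5, p7, p9, p11, p12, p15}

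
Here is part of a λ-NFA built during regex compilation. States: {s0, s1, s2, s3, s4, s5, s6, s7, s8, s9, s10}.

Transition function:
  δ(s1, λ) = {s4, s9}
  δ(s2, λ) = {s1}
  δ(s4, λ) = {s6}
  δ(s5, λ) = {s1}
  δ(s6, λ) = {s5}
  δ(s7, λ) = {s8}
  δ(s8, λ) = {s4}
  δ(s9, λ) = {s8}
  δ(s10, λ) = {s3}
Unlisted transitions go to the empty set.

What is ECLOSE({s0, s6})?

Start with {s0, s6}.
From s6 via λ: add s5.
From s5 via λ: add s1.
From s1 via λ: add s4, s9.
From s9 via λ: add s8.
No new states can be added; the closed set is {s0, s1, s4, s5, s6, s8, s9}.

{s0, s1, s4, s5, s6, s8, s9}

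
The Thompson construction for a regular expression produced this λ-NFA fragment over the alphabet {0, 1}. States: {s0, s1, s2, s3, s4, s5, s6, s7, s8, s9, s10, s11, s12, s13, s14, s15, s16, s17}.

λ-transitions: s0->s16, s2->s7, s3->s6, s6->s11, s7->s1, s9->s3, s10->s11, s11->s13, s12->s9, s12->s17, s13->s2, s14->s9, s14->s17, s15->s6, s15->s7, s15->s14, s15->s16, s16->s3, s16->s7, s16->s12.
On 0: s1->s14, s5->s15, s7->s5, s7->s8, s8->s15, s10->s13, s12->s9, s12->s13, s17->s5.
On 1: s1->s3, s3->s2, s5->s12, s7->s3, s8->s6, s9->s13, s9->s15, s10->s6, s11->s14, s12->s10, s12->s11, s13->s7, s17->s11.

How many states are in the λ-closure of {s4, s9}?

Start with {s4, s9}.
From s9 via λ: add s3.
From s3 via λ: add s6.
From s6 via λ: add s11.
From s11 via λ: add s13.
From s13 via λ: add s2.
From s2 via λ: add s7.
From s7 via λ: add s1.
λ-closure = {s1, s2, s3, s4, s6, s7, s9, s11, s13}, which has 9 states.

9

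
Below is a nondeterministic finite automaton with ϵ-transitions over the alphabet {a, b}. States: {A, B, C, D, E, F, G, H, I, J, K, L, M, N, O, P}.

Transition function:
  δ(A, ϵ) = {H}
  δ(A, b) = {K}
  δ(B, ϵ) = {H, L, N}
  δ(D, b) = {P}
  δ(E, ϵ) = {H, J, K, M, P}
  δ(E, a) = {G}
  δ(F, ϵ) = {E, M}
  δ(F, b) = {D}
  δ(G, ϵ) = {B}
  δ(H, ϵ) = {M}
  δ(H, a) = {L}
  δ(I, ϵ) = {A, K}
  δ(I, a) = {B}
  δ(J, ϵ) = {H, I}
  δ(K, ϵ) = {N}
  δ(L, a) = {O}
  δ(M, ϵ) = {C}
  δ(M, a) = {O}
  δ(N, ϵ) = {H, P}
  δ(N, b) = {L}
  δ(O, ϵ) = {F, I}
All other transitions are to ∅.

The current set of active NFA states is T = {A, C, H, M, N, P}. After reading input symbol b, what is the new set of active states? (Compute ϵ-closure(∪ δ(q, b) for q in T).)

{C, H, K, L, M, N, P}

A on b → {K}.
N on b → {L}.
No b-transition from C, H, M, P.
Union after reading b: {K, L}.
Now take the ϵ-closure:
From K via ϵ: add N.
From N via ϵ: add H, P.
From H via ϵ: add M.
From M via ϵ: add C.
No new states can be added; the closed set is {C, H, K, L, M, N, P}.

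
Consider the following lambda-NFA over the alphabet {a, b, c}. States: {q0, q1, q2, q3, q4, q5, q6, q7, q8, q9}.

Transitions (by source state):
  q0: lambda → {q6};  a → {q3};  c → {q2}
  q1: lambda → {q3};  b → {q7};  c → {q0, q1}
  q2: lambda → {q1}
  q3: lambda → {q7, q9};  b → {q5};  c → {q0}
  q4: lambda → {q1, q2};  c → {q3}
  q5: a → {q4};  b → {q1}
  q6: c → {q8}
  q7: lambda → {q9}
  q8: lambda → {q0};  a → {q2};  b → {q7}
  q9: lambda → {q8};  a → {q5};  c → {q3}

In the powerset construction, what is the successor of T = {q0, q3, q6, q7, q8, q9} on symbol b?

q3 on b → {q5}.
q8 on b → {q7}.
No b-transition from q0, q6, q7, q9.
Union after reading b: {q5, q7}.
Now take the lambda-closure:
From q7 via lambda: add q9.
From q9 via lambda: add q8.
From q8 via lambda: add q0.
From q0 via lambda: add q6.
No new states can be added; the closed set is {q0, q5, q6, q7, q8, q9}.

{q0, q5, q6, q7, q8, q9}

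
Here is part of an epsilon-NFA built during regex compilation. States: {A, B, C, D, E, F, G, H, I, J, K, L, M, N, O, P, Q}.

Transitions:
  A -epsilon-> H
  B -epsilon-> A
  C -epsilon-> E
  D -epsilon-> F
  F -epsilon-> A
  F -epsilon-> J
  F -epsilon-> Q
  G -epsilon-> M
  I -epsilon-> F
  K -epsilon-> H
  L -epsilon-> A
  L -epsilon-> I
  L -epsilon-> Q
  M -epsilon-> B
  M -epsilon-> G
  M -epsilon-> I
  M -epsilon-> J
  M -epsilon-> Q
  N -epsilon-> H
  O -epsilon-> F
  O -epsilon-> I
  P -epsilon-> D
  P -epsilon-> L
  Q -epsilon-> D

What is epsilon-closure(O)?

Start with {O}.
From O via epsilon: add F, I.
From F via epsilon: add A, J, Q.
From A via epsilon: add H.
From Q via epsilon: add D.
No new states can be added; the closed set is {A, D, F, H, I, J, O, Q}.

{A, D, F, H, I, J, O, Q}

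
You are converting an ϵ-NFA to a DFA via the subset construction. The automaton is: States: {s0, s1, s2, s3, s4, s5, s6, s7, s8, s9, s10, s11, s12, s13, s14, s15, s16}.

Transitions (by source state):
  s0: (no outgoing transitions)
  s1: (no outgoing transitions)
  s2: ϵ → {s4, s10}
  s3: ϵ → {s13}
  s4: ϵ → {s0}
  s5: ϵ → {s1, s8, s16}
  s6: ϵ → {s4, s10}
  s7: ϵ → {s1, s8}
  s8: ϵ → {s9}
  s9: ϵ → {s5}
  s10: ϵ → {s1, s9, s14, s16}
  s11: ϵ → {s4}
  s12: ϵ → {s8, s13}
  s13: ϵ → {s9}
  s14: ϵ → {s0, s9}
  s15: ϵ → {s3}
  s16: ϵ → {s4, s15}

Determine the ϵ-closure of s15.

Start with {s15}.
From s15 via ϵ: add s3.
From s3 via ϵ: add s13.
From s13 via ϵ: add s9.
From s9 via ϵ: add s5.
From s5 via ϵ: add s1, s8, s16.
From s16 via ϵ: add s4.
From s4 via ϵ: add s0.
No new states can be added; the closed set is {s0, s1, s3, s4, s5, s8, s9, s13, s15, s16}.

{s0, s1, s3, s4, s5, s8, s9, s13, s15, s16}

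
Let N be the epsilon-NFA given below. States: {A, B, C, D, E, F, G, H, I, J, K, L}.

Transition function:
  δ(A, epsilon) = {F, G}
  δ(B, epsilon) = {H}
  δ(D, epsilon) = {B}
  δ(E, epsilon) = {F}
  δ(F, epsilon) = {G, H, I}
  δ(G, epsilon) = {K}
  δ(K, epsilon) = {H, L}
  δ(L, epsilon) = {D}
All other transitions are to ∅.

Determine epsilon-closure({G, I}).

{B, D, G, H, I, K, L}

Start with {G, I}.
From G via epsilon: add K.
From K via epsilon: add H, L.
From L via epsilon: add D.
From D via epsilon: add B.
No new states can be added; the closed set is {B, D, G, H, I, K, L}.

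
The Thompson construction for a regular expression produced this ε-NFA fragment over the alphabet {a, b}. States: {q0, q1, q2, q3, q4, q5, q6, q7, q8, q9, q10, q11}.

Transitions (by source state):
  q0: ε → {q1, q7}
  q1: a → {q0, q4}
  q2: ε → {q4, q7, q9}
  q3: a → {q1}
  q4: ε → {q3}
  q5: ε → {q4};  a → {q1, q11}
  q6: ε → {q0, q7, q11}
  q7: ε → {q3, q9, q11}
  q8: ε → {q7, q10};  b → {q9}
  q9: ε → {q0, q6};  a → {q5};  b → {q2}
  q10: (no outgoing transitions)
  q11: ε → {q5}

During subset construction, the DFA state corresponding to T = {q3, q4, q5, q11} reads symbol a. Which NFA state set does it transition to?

{q1, q3, q4, q5, q11}

q3 on a → {q1}.
q5 on a → {q1, q11}.
No a-transition from q4, q11.
Union after reading a: {q1, q11}.
Now take the ε-closure:
From q11 via ε: add q5.
From q5 via ε: add q4.
From q4 via ε: add q3.
No new states can be added; the closed set is {q1, q3, q4, q5, q11}.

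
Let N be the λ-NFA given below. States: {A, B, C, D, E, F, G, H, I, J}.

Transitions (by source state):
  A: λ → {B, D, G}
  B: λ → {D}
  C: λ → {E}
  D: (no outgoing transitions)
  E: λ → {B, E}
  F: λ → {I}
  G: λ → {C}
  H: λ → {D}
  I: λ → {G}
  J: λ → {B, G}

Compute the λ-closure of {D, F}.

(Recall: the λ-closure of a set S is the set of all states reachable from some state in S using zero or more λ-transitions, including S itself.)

{B, C, D, E, F, G, I}

Start with {D, F}.
From F via λ: add I.
From I via λ: add G.
From G via λ: add C.
From C via λ: add E.
From E via λ: add B.
No new states can be added; the closed set is {B, C, D, E, F, G, I}.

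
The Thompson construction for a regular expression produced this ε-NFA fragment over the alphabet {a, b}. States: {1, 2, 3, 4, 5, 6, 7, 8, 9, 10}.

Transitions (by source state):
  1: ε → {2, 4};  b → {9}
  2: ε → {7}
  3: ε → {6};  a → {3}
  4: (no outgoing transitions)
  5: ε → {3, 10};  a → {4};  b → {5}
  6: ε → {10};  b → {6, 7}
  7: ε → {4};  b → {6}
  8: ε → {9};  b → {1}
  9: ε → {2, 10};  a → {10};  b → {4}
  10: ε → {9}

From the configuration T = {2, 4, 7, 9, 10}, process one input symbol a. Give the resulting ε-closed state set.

{2, 4, 7, 9, 10}

9 on a → {10}.
No a-transition from 2, 4, 7, 10.
Union after reading a: {10}.
Now take the ε-closure:
From 10 via ε: add 9.
From 9 via ε: add 2.
From 2 via ε: add 7.
From 7 via ε: add 4.
No new states can be added; the closed set is {2, 4, 7, 9, 10}.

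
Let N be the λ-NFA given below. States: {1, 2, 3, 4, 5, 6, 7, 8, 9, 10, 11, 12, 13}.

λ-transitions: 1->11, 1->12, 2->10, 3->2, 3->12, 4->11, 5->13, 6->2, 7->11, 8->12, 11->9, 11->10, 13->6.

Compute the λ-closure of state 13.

Start with {13}.
From 13 via λ: add 6.
From 6 via λ: add 2.
From 2 via λ: add 10.
No new states can be added; the closed set is {2, 6, 10, 13}.

{2, 6, 10, 13}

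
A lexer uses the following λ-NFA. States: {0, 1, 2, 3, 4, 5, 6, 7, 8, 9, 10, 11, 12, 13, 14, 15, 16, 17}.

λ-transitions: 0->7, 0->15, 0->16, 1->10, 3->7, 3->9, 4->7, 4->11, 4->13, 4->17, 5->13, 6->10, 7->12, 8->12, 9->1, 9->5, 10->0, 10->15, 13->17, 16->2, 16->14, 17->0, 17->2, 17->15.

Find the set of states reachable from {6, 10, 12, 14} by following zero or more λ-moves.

Start with {6, 10, 12, 14}.
From 10 via λ: add 0, 15.
From 0 via λ: add 7, 16.
From 16 via λ: add 2.
No new states can be added; the closed set is {0, 2, 6, 7, 10, 12, 14, 15, 16}.

{0, 2, 6, 7, 10, 12, 14, 15, 16}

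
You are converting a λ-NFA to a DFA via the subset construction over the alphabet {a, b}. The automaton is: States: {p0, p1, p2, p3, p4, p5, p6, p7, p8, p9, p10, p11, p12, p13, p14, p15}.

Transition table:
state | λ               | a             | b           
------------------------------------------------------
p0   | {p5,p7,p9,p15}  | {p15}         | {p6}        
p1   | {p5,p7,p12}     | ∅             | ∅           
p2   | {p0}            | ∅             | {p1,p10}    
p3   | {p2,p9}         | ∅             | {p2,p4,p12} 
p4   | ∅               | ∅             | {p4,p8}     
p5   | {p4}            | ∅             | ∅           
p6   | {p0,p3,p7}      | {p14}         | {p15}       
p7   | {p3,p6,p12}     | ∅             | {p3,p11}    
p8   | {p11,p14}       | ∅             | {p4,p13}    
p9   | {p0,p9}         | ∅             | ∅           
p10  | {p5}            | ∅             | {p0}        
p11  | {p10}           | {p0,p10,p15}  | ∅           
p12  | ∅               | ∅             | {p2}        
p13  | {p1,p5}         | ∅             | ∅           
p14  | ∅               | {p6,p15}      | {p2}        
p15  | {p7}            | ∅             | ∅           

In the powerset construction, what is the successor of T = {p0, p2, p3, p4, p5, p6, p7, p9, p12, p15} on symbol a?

{p0, p2, p3, p4, p5, p6, p7, p9, p12, p14, p15}

p0 on a → {p15}.
p6 on a → {p14}.
No a-transition from p2, p3, p4, p5, p7, p9, p12, p15.
Union after reading a: {p14, p15}.
Now take the λ-closure:
From p15 via λ: add p7.
From p7 via λ: add p3, p6, p12.
From p3 via λ: add p2, p9.
From p6 via λ: add p0.
From p0 via λ: add p5.
From p5 via λ: add p4.
No new states can be added; the closed set is {p0, p2, p3, p4, p5, p6, p7, p9, p12, p14, p15}.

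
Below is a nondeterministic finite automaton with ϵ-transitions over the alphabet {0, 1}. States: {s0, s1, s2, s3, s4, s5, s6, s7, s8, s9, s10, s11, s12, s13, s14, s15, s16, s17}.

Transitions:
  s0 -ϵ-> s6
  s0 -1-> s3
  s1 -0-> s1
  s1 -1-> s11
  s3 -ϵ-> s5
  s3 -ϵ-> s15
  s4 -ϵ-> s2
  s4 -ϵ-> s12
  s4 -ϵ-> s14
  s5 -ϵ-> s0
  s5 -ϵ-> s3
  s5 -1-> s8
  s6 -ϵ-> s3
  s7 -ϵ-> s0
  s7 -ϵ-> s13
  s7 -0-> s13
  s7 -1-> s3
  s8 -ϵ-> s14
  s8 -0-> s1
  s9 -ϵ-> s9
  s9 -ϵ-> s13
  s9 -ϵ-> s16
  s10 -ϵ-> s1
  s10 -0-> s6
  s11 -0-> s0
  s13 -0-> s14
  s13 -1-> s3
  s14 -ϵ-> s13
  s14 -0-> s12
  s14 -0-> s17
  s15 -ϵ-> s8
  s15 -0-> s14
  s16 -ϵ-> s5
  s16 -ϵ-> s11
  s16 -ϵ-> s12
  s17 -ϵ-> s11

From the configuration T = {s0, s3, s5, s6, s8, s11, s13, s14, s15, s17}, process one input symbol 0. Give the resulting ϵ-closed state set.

s8 on 0 → {s1}.
s11 on 0 → {s0}.
s13 on 0 → {s14}.
s14 on 0 → {s12, s17}.
s15 on 0 → {s14}.
No 0-transition from s0, s3, s5, s6, s17.
Union after reading 0: {s0, s1, s12, s14, s17}.
Now take the ϵ-closure:
From s0 via ϵ: add s6.
From s14 via ϵ: add s13.
From s17 via ϵ: add s11.
From s6 via ϵ: add s3.
From s3 via ϵ: add s5, s15.
From s15 via ϵ: add s8.
No new states can be added; the closed set is {s0, s1, s3, s5, s6, s8, s11, s12, s13, s14, s15, s17}.

{s0, s1, s3, s5, s6, s8, s11, s12, s13, s14, s15, s17}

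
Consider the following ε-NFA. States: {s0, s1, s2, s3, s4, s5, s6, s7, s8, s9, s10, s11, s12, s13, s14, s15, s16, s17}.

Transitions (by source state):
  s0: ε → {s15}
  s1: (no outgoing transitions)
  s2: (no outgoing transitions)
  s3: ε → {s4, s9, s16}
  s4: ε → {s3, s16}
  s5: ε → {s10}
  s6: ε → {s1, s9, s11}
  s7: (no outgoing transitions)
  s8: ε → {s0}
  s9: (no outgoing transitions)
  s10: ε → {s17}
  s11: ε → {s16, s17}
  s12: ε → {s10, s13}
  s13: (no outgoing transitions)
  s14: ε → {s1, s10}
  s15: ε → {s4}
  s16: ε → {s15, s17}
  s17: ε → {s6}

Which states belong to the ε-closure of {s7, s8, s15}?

{s0, s1, s3, s4, s6, s7, s8, s9, s11, s15, s16, s17}

Start with {s7, s8, s15}.
From s8 via ε: add s0.
From s15 via ε: add s4.
From s4 via ε: add s3, s16.
From s3 via ε: add s9.
From s16 via ε: add s17.
From s17 via ε: add s6.
From s6 via ε: add s1, s11.
No new states can be added; the closed set is {s0, s1, s3, s4, s6, s7, s8, s9, s11, s15, s16, s17}.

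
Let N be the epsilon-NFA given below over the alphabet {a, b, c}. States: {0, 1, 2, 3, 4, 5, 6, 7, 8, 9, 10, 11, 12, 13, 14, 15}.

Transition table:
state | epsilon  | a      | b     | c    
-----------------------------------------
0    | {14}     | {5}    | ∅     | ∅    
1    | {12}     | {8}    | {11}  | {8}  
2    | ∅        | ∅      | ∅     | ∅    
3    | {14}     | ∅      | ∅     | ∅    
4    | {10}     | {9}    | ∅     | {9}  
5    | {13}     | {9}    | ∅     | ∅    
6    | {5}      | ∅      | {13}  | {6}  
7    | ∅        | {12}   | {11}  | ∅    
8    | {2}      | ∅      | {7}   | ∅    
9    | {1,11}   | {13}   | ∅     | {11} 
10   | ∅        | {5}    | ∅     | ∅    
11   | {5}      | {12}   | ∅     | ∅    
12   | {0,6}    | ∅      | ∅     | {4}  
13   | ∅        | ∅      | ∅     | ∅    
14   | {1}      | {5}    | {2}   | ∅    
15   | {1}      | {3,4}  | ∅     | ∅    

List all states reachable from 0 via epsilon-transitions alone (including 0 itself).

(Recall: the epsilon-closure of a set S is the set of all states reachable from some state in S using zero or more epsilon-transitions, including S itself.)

{0, 1, 5, 6, 12, 13, 14}

Start with {0}.
From 0 via epsilon: add 14.
From 14 via epsilon: add 1.
From 1 via epsilon: add 12.
From 12 via epsilon: add 6.
From 6 via epsilon: add 5.
From 5 via epsilon: add 13.
No new states can be added; the closed set is {0, 1, 5, 6, 12, 13, 14}.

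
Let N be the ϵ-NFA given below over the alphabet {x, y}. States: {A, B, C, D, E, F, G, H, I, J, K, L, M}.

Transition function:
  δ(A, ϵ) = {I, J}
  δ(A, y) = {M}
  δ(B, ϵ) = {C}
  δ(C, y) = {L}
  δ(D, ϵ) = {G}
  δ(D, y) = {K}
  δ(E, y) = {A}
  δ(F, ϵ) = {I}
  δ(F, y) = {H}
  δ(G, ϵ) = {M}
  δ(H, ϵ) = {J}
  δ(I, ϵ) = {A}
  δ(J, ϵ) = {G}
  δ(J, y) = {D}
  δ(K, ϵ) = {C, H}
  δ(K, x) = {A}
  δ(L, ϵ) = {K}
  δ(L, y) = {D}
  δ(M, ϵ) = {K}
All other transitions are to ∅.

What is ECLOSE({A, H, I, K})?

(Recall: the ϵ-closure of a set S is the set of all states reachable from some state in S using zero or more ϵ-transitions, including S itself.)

Start with {A, H, I, K}.
From A via ϵ: add J.
From K via ϵ: add C.
From J via ϵ: add G.
From G via ϵ: add M.
No new states can be added; the closed set is {A, C, G, H, I, J, K, M}.

{A, C, G, H, I, J, K, M}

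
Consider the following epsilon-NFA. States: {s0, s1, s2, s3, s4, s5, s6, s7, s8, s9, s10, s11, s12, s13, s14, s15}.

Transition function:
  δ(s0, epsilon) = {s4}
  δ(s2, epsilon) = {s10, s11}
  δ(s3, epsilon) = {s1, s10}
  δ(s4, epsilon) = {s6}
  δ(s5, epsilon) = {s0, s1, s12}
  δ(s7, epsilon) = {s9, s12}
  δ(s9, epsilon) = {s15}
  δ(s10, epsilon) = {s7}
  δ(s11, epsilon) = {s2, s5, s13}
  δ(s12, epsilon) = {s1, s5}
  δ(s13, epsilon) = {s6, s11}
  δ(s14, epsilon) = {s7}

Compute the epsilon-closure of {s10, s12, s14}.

{s0, s1, s4, s5, s6, s7, s9, s10, s12, s14, s15}

Start with {s10, s12, s14}.
From s10 via epsilon: add s7.
From s12 via epsilon: add s1, s5.
From s5 via epsilon: add s0.
From s7 via epsilon: add s9.
From s0 via epsilon: add s4.
From s9 via epsilon: add s15.
From s4 via epsilon: add s6.
No new states can be added; the closed set is {s0, s1, s4, s5, s6, s7, s9, s10, s12, s14, s15}.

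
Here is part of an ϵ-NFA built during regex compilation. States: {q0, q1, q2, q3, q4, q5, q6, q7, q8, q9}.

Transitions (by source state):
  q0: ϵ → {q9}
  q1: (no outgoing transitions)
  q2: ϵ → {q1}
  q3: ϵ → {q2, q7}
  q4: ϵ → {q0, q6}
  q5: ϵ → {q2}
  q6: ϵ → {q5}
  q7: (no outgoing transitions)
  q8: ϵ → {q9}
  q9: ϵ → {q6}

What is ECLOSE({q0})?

{q0, q1, q2, q5, q6, q9}

Start with {q0}.
From q0 via ϵ: add q9.
From q9 via ϵ: add q6.
From q6 via ϵ: add q5.
From q5 via ϵ: add q2.
From q2 via ϵ: add q1.
No new states can be added; the closed set is {q0, q1, q2, q5, q6, q9}.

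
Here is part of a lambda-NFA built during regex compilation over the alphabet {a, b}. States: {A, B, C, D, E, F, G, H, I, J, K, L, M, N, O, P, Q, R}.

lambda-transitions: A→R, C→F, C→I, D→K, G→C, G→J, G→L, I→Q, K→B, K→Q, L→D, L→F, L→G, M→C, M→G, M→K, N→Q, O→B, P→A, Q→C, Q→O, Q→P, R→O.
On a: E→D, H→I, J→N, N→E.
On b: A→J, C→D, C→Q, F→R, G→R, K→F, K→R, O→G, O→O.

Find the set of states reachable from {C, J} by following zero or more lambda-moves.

{A, B, C, F, I, J, O, P, Q, R}

Start with {C, J}.
From C via lambda: add F, I.
From I via lambda: add Q.
From Q via lambda: add O, P.
From O via lambda: add B.
From P via lambda: add A.
From A via lambda: add R.
No new states can be added; the closed set is {A, B, C, F, I, J, O, P, Q, R}.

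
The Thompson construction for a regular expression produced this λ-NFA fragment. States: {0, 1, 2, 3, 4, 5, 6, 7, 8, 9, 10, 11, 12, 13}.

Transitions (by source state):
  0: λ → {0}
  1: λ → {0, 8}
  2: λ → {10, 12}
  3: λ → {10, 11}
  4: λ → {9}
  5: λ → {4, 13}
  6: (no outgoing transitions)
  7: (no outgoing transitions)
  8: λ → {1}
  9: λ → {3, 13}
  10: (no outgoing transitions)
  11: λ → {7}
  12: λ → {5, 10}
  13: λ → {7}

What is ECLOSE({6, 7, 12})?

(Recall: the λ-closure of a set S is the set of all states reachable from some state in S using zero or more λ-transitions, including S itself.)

Start with {6, 7, 12}.
From 12 via λ: add 5, 10.
From 5 via λ: add 4, 13.
From 4 via λ: add 9.
From 9 via λ: add 3.
From 3 via λ: add 11.
No new states can be added; the closed set is {3, 4, 5, 6, 7, 9, 10, 11, 12, 13}.

{3, 4, 5, 6, 7, 9, 10, 11, 12, 13}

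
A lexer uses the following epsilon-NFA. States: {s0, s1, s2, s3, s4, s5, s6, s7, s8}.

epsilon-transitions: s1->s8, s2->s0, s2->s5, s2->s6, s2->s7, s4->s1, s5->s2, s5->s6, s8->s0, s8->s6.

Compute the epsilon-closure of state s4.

Start with {s4}.
From s4 via epsilon: add s1.
From s1 via epsilon: add s8.
From s8 via epsilon: add s0, s6.
No new states can be added; the closed set is {s0, s1, s4, s6, s8}.

{s0, s1, s4, s6, s8}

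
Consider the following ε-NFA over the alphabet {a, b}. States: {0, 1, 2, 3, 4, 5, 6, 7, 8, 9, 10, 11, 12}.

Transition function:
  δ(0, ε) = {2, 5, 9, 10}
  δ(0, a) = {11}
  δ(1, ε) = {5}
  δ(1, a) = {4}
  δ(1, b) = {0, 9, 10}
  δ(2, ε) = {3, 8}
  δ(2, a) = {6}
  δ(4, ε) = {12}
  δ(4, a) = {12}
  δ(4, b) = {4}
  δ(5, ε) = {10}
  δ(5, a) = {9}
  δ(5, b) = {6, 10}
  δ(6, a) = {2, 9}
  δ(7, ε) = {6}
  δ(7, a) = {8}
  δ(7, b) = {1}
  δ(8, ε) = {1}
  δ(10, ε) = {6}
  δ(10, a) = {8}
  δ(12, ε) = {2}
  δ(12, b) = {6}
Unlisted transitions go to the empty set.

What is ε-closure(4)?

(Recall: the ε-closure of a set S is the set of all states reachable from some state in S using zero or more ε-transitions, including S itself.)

Start with {4}.
From 4 via ε: add 12.
From 12 via ε: add 2.
From 2 via ε: add 3, 8.
From 8 via ε: add 1.
From 1 via ε: add 5.
From 5 via ε: add 10.
From 10 via ε: add 6.
No new states can be added; the closed set is {1, 2, 3, 4, 5, 6, 8, 10, 12}.

{1, 2, 3, 4, 5, 6, 8, 10, 12}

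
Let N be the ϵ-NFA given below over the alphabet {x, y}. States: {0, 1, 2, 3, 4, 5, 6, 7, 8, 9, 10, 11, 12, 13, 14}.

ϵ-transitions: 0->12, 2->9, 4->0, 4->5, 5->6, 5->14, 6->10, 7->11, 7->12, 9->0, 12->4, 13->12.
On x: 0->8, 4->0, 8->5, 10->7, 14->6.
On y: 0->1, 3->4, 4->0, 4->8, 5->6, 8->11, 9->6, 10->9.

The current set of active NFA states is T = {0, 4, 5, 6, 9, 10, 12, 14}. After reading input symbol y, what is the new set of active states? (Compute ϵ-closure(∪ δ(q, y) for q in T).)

0 on y → {1}.
4 on y → {0, 8}.
5 on y → {6}.
9 on y → {6}.
10 on y → {9}.
No y-transition from 6, 12, 14.
Union after reading y: {0, 1, 6, 8, 9}.
Now take the ϵ-closure:
From 0 via ϵ: add 12.
From 6 via ϵ: add 10.
From 12 via ϵ: add 4.
From 4 via ϵ: add 5.
From 5 via ϵ: add 14.
No new states can be added; the closed set is {0, 1, 4, 5, 6, 8, 9, 10, 12, 14}.

{0, 1, 4, 5, 6, 8, 9, 10, 12, 14}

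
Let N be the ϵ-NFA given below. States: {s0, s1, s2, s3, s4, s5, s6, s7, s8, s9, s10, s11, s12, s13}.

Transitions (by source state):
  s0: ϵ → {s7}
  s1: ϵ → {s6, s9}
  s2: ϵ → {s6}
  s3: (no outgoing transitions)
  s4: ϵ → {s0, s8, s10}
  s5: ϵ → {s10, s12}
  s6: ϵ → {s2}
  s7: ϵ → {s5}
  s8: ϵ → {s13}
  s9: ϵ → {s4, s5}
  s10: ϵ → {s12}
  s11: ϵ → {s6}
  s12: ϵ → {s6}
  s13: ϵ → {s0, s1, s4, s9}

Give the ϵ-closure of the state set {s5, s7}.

{s2, s5, s6, s7, s10, s12}

Start with {s5, s7}.
From s5 via ϵ: add s10, s12.
From s12 via ϵ: add s6.
From s6 via ϵ: add s2.
No new states can be added; the closed set is {s2, s5, s6, s7, s10, s12}.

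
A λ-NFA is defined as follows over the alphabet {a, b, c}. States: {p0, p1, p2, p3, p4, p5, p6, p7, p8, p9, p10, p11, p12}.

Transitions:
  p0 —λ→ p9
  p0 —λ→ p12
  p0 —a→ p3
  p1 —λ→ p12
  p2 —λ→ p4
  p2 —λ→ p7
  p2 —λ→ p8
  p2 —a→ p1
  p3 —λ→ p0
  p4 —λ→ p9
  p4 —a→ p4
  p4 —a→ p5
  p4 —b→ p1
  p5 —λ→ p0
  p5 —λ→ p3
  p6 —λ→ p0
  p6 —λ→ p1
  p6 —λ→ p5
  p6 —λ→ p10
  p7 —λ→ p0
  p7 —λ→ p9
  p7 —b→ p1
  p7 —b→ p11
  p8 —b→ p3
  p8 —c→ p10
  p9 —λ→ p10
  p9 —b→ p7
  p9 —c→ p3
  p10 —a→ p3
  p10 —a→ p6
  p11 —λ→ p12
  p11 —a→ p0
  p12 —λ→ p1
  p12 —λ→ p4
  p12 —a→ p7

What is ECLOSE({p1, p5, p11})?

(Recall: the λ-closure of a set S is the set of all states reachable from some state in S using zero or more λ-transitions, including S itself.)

{p0, p1, p3, p4, p5, p9, p10, p11, p12}

Start with {p1, p5, p11}.
From p1 via λ: add p12.
From p5 via λ: add p0, p3.
From p0 via λ: add p9.
From p12 via λ: add p4.
From p9 via λ: add p10.
No new states can be added; the closed set is {p0, p1, p3, p4, p5, p9, p10, p11, p12}.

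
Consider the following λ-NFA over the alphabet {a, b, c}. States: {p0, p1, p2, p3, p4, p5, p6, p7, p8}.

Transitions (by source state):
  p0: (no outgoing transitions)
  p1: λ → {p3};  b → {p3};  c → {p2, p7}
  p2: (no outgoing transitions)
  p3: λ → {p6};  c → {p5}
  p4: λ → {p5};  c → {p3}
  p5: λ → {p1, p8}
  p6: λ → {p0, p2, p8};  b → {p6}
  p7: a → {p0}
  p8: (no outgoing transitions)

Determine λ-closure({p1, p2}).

{p0, p1, p2, p3, p6, p8}

Start with {p1, p2}.
From p1 via λ: add p3.
From p3 via λ: add p6.
From p6 via λ: add p0, p8.
No new states can be added; the closed set is {p0, p1, p2, p3, p6, p8}.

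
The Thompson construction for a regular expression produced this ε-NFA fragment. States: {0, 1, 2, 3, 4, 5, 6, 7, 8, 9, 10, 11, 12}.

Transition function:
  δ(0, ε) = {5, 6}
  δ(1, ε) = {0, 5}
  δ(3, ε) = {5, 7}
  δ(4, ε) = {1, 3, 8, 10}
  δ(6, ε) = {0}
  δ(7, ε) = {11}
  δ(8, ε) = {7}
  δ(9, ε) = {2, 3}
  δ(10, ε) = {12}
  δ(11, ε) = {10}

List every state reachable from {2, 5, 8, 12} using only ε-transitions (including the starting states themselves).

Start with {2, 5, 8, 12}.
From 8 via ε: add 7.
From 7 via ε: add 11.
From 11 via ε: add 10.
No new states can be added; the closed set is {2, 5, 7, 8, 10, 11, 12}.

{2, 5, 7, 8, 10, 11, 12}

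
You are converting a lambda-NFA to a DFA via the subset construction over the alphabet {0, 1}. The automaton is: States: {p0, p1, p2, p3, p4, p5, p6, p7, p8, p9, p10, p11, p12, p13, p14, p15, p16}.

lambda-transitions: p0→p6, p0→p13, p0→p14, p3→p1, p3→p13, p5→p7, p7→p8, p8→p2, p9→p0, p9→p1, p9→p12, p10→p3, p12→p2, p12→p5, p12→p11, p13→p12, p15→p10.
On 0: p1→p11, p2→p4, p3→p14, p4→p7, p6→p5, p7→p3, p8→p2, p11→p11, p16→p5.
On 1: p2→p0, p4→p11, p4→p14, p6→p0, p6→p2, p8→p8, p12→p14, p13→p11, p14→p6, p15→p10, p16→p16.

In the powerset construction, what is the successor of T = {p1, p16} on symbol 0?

{p2, p5, p7, p8, p11}

p1 on 0 → {p11}.
p16 on 0 → {p5}.
Union after reading 0: {p5, p11}.
Now take the lambda-closure:
From p5 via lambda: add p7.
From p7 via lambda: add p8.
From p8 via lambda: add p2.
No new states can be added; the closed set is {p2, p5, p7, p8, p11}.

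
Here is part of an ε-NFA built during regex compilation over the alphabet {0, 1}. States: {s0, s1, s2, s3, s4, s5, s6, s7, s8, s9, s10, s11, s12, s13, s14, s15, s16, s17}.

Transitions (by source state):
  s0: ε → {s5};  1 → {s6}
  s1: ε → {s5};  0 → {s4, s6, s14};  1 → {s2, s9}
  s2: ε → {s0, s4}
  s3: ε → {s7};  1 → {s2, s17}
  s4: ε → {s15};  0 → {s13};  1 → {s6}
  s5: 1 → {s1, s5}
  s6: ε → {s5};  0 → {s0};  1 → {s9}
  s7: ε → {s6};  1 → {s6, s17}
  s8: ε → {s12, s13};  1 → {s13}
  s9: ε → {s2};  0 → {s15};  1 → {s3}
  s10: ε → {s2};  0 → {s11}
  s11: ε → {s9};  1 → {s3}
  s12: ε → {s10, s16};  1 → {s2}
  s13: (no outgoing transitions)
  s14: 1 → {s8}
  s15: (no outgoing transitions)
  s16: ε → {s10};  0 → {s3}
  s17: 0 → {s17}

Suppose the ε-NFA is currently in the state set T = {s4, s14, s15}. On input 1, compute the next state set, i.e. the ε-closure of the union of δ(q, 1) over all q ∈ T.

s4 on 1 → {s6}.
s14 on 1 → {s8}.
No 1-transition from s15.
Union after reading 1: {s6, s8}.
Now take the ε-closure:
From s6 via ε: add s5.
From s8 via ε: add s12, s13.
From s12 via ε: add s10, s16.
From s10 via ε: add s2.
From s2 via ε: add s0, s4.
From s4 via ε: add s15.
No new states can be added; the closed set is {s0, s2, s4, s5, s6, s8, s10, s12, s13, s15, s16}.

{s0, s2, s4, s5, s6, s8, s10, s12, s13, s15, s16}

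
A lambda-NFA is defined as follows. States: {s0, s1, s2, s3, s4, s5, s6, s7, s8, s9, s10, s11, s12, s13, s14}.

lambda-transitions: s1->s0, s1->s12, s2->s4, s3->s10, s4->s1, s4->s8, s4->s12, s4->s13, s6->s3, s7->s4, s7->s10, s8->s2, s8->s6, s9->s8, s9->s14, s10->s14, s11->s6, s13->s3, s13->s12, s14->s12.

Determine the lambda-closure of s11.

Start with {s11}.
From s11 via lambda: add s6.
From s6 via lambda: add s3.
From s3 via lambda: add s10.
From s10 via lambda: add s14.
From s14 via lambda: add s12.
No new states can be added; the closed set is {s3, s6, s10, s11, s12, s14}.

{s3, s6, s10, s11, s12, s14}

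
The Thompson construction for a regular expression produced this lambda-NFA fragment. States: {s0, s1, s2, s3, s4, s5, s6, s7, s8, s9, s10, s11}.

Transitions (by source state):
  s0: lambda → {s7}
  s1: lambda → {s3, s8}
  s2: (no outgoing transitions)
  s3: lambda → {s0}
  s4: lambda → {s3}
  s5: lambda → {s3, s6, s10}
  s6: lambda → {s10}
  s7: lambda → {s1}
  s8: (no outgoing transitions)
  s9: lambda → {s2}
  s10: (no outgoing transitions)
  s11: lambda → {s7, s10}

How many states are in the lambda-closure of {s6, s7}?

7

Start with {s6, s7}.
From s6 via lambda: add s10.
From s7 via lambda: add s1.
From s1 via lambda: add s3, s8.
From s3 via lambda: add s0.
lambda-closure = {s0, s1, s3, s6, s7, s8, s10}, which has 7 states.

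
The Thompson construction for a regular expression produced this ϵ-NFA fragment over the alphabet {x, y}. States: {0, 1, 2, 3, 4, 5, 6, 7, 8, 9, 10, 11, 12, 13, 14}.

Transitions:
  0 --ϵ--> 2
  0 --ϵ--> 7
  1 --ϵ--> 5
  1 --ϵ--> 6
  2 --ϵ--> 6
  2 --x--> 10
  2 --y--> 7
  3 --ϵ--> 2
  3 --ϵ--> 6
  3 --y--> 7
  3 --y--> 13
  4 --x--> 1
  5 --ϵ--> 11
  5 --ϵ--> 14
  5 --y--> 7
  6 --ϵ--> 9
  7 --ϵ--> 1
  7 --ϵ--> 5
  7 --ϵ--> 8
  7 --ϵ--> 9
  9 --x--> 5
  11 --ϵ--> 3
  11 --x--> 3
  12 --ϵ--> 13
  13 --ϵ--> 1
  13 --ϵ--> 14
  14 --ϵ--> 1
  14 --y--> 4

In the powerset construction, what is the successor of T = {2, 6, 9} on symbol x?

{1, 2, 3, 5, 6, 9, 10, 11, 14}

2 on x → {10}.
9 on x → {5}.
No x-transition from 6.
Union after reading x: {5, 10}.
Now take the ϵ-closure:
From 5 via ϵ: add 11, 14.
From 11 via ϵ: add 3.
From 14 via ϵ: add 1.
From 1 via ϵ: add 6.
From 3 via ϵ: add 2.
From 6 via ϵ: add 9.
No new states can be added; the closed set is {1, 2, 3, 5, 6, 9, 10, 11, 14}.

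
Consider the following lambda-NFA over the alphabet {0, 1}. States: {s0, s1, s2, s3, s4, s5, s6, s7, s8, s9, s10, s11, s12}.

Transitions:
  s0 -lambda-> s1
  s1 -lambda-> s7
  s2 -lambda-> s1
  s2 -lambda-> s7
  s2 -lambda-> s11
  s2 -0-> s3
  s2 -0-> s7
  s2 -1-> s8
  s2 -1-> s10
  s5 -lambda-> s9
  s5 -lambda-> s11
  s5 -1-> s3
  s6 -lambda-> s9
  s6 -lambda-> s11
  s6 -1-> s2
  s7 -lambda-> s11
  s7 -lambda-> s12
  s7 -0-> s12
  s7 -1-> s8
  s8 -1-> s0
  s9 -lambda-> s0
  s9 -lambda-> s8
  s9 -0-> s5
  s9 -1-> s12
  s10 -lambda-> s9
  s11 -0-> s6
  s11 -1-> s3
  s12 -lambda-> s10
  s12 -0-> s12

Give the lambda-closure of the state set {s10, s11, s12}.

{s0, s1, s7, s8, s9, s10, s11, s12}

Start with {s10, s11, s12}.
From s10 via lambda: add s9.
From s9 via lambda: add s0, s8.
From s0 via lambda: add s1.
From s1 via lambda: add s7.
No new states can be added; the closed set is {s0, s1, s7, s8, s9, s10, s11, s12}.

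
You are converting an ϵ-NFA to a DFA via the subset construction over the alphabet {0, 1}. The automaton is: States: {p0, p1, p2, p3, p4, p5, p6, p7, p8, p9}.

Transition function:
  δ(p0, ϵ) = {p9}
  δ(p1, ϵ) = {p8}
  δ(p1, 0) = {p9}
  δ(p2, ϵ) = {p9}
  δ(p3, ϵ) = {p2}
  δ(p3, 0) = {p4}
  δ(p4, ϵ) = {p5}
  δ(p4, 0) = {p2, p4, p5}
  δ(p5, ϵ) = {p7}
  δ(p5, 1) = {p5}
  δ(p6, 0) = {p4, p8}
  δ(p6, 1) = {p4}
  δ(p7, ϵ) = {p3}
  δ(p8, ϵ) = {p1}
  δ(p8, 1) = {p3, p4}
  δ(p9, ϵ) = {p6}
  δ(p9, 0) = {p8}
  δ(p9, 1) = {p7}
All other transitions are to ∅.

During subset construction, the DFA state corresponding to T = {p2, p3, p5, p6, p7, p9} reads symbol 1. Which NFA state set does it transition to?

p5 on 1 → {p5}.
p6 on 1 → {p4}.
p9 on 1 → {p7}.
No 1-transition from p2, p3, p7.
Union after reading 1: {p4, p5, p7}.
Now take the ϵ-closure:
From p7 via ϵ: add p3.
From p3 via ϵ: add p2.
From p2 via ϵ: add p9.
From p9 via ϵ: add p6.
No new states can be added; the closed set is {p2, p3, p4, p5, p6, p7, p9}.

{p2, p3, p4, p5, p6, p7, p9}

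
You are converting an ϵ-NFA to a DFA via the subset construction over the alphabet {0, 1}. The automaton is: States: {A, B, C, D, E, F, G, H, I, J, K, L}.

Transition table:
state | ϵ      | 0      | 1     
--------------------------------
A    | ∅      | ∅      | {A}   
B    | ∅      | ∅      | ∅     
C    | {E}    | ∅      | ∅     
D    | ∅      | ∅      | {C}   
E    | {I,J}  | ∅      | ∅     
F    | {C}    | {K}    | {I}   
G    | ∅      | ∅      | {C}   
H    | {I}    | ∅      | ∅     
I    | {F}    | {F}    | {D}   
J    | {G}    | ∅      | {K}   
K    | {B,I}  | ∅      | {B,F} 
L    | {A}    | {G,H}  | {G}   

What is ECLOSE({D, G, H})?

Start with {D, G, H}.
From H via ϵ: add I.
From I via ϵ: add F.
From F via ϵ: add C.
From C via ϵ: add E.
From E via ϵ: add J.
No new states can be added; the closed set is {C, D, E, F, G, H, I, J}.

{C, D, E, F, G, H, I, J}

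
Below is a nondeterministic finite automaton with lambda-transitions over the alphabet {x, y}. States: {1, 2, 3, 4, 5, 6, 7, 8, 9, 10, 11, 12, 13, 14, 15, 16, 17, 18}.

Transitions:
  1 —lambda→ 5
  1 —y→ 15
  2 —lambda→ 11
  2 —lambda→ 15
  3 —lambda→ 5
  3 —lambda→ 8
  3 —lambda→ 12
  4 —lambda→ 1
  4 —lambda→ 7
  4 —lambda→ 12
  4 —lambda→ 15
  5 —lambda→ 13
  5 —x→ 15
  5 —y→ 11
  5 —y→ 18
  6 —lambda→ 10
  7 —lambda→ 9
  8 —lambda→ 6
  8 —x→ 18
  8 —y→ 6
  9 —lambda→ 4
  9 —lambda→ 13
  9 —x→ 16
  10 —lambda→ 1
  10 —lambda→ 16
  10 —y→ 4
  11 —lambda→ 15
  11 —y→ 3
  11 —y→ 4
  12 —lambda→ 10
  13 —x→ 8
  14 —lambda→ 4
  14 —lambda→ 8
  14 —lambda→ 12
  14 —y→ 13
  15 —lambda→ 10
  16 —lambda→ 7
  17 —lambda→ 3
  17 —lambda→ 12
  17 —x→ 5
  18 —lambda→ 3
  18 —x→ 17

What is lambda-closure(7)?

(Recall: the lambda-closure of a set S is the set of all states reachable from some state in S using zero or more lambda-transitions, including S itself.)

Start with {7}.
From 7 via lambda: add 9.
From 9 via lambda: add 4, 13.
From 4 via lambda: add 1, 12, 15.
From 1 via lambda: add 5.
From 12 via lambda: add 10.
From 10 via lambda: add 16.
No new states can be added; the closed set is {1, 4, 5, 7, 9, 10, 12, 13, 15, 16}.

{1, 4, 5, 7, 9, 10, 12, 13, 15, 16}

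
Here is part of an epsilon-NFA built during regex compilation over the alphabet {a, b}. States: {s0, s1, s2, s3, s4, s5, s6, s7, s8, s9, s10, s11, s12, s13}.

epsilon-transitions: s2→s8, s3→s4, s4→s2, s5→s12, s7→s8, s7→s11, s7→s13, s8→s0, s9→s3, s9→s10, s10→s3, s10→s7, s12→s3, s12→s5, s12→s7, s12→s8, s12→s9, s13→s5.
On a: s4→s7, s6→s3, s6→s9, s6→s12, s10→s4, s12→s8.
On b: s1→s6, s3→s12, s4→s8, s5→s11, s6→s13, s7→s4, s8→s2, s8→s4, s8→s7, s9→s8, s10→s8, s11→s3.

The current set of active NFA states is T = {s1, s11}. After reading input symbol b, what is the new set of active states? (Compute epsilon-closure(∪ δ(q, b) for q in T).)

s1 on b → {s6}.
s11 on b → {s3}.
Union after reading b: {s3, s6}.
Now take the epsilon-closure:
From s3 via epsilon: add s4.
From s4 via epsilon: add s2.
From s2 via epsilon: add s8.
From s8 via epsilon: add s0.
No new states can be added; the closed set is {s0, s2, s3, s4, s6, s8}.

{s0, s2, s3, s4, s6, s8}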